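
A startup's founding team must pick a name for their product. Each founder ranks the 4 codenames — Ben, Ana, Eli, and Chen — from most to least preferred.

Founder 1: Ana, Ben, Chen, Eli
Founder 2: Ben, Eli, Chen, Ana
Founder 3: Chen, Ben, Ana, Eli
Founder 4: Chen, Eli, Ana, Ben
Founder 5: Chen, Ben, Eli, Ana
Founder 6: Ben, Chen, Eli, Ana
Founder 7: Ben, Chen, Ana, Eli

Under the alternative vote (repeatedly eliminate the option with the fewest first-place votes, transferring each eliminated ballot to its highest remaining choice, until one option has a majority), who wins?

Ben

Round 1: Ben 3, Chen 3, Ana 1, Eli 0. Eli has the fewest and is eliminated.
Round 2: Ben 3, Chen 3, Ana 1. Ana has the fewest and is eliminated.
Round 3: Ben 4, Chen 3. Ben has a majority.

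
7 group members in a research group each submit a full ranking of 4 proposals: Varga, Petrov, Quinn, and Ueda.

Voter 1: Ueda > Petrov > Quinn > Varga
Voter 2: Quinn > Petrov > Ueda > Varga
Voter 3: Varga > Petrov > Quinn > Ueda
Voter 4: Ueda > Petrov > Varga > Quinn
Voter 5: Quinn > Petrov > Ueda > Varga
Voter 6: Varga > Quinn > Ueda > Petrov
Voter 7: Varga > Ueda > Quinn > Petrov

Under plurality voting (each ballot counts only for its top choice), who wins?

Varga

First-place vote totals:
  Varga: 3
  Petrov: 0
  Quinn: 2
  Ueda: 2
Varga has the most first-place votes.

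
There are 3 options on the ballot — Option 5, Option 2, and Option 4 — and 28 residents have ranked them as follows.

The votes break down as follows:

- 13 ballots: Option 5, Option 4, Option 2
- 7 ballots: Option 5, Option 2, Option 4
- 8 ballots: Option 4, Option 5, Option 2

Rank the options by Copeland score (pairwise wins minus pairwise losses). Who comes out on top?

Option 5

Pairwise results:
  Option 5 vs Option 2: Option 5 wins 28–0.
  Option 5 vs Option 4: Option 5 wins 20–8.
  Option 2 vs Option 4: Option 4 wins 21–7.
Copeland scores (wins − losses):
  Option 5: 2 − 0 = 2
  Option 2: 0 − 2 = -2
  Option 4: 1 − 1 = 0
Option 5 has the best Copeland score.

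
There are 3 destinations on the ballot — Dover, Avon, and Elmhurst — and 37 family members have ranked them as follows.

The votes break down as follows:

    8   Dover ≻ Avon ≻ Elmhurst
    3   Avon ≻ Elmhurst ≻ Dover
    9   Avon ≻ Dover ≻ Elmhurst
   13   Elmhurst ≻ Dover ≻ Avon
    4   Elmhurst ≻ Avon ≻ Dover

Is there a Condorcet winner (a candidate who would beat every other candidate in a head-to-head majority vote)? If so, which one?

None — there is no Condorcet winner

Head-to-head results (37 voters total):
Dover vs Avon: Dover wins 21–16.
Dover vs Elmhurst: Elmhurst wins 20–17.
Avon vs Elmhurst: Avon wins 20–17.
No candidate beats all others: Dover beats Avon beats Elmhurst beats Dover, a majority cycle.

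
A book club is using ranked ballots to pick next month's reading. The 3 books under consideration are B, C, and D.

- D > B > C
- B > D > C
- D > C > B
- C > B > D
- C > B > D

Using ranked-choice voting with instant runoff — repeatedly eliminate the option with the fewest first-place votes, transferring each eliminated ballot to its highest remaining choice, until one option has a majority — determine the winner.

Round 1: C 2, D 2, B 1. B has the fewest and is eliminated.
Round 2: D 3, C 2. D has a majority.

D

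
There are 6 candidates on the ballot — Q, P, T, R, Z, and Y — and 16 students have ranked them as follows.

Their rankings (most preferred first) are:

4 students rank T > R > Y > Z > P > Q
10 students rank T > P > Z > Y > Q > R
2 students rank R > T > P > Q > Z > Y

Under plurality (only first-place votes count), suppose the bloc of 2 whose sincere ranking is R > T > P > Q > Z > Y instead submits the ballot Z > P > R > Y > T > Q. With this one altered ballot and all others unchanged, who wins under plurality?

First-place totals with the altered ballot: Q 0, P 0, T 14, R 0, Z 2, Y 0.
The winner is unchanged: still T.

T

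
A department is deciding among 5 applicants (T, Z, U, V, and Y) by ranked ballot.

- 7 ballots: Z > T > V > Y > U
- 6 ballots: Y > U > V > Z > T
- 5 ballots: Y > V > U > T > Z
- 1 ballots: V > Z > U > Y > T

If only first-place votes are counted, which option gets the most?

First-place vote totals:
  T: 0
  Z: 7
  U: 0
  V: 1
  Y: 11
Y has the most first-place votes.

Y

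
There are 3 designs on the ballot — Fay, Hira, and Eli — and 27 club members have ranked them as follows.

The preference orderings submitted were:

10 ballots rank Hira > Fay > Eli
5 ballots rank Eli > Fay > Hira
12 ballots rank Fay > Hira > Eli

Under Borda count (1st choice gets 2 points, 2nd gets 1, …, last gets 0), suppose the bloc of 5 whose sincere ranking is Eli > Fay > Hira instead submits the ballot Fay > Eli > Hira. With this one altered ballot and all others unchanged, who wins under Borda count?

Fay

Borda totals with the altered ballot: Fay 44, Hira 32, Eli 5.
The winner is unchanged: still Fay.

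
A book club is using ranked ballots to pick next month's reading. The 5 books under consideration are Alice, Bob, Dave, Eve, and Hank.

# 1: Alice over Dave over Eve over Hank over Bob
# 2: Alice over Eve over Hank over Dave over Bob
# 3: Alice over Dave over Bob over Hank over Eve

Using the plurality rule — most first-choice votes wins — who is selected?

Alice

First-place vote totals:
  Alice: 3
  Bob: 0
  Dave: 0
  Eve: 0
  Hank: 0
Alice has the most first-place votes.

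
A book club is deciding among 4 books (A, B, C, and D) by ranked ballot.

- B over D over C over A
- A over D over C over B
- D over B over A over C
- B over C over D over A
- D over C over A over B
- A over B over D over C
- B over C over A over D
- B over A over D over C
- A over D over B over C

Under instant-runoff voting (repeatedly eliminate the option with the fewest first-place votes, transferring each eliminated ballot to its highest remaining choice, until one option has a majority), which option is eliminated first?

Round 1: B 4, A 3, D 2, C 0. C has the fewest and is eliminated.
Round 2: B 4, A 3, D 2. D has the fewest and is eliminated.
Round 3: B 5, A 4. B has a majority.

C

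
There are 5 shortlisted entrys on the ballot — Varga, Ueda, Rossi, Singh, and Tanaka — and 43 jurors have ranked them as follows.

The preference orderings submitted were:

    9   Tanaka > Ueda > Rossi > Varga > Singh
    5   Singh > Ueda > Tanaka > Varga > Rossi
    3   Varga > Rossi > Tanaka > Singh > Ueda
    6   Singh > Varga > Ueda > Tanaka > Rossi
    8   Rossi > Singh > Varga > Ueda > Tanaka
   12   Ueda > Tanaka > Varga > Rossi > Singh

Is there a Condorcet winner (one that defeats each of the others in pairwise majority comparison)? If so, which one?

There is no Condorcet winner

Head-to-head results (43 voters total):
Varga vs Ueda: Ueda wins 26–17.
Varga vs Rossi: Varga wins 26–17.
Varga vs Singh: Varga wins 24–19.
Varga vs Tanaka: Tanaka wins 26–17.
Ueda vs Rossi: Ueda wins 32–11.
Ueda vs Singh: Singh wins 22–21.
Ueda vs Tanaka: Ueda wins 31–12.
Rossi vs Singh: Rossi wins 32–11.
Rossi vs Tanaka: Tanaka wins 32–11.
Singh vs Tanaka: Tanaka wins 24–19.
No candidate beats all others: Varga beats Singh beats Ueda beats Varga, a majority cycle.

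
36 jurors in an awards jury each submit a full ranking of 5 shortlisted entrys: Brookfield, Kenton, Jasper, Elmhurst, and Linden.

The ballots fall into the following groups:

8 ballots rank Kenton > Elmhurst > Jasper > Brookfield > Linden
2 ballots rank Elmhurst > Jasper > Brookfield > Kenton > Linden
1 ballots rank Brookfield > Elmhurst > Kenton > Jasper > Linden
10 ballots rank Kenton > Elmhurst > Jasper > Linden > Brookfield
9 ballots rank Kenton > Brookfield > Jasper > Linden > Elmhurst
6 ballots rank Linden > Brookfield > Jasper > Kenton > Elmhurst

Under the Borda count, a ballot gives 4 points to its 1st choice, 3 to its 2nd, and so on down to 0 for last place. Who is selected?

Kenton

Borda scores:
  Brookfield: 8·1 + 2·2 + 4 + 10·0 + 9·3 + 6·3 = 61
  Kenton: 8·4 + 2·1 + 2 + 10·4 + 9·4 + 6·1 = 118
  Jasper: 8·2 + 2·3 + 1 + 10·2 + 9·2 + 6·2 = 73
  Elmhurst: 8·3 + 2·4 + 3 + 10·3 + 9·0 + 6·0 = 65
  Linden: 8·0 + 2·0 + 0 + 10·1 + 9·1 + 6·4 = 43
Kenton has the highest total.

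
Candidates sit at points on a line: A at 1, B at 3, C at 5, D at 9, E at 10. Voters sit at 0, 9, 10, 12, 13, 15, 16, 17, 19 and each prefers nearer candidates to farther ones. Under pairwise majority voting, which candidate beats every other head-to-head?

E

With single-peaked preferences on a line, the Condorcet winner is the candidate closest to the median voter.
The median voter (position 13) is closest to E at 10.
Check: E vs D — voters closer to E: 7 of 9.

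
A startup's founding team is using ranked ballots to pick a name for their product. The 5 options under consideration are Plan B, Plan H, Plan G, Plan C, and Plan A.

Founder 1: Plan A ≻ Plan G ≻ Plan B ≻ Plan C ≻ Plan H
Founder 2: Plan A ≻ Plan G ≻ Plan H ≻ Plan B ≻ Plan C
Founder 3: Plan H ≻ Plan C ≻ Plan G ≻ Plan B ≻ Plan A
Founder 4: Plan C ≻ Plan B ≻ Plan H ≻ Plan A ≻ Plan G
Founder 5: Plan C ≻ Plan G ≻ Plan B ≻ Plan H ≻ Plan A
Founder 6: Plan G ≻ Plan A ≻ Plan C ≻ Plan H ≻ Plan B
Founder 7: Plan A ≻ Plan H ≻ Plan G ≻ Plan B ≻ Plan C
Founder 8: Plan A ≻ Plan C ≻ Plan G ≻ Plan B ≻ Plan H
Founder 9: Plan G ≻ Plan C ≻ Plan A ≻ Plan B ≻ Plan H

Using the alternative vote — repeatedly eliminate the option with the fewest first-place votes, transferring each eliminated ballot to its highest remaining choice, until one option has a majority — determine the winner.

Round 1: Plan A 4, Plan G 2, Plan C 2, Plan H 1, Plan B 0. Plan B has the fewest and is eliminated.
Round 2: Plan A 4, Plan G 2, Plan C 2, Plan H 1. Plan H has the fewest and is eliminated.
Round 3: Plan A 4, Plan C 3, Plan G 2. Plan G has the fewest and is eliminated.
Round 4: Plan A 5, Plan C 4. Plan A has a majority.

Plan A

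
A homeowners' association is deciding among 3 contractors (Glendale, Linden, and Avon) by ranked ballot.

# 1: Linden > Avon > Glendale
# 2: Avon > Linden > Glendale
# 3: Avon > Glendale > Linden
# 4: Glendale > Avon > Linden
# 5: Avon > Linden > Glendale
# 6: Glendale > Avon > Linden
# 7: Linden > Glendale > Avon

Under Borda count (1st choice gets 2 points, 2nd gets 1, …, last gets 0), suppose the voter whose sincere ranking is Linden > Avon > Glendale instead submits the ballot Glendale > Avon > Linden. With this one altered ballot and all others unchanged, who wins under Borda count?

Avon

Borda totals with the altered ballot: Glendale 8, Linden 4, Avon 9.
The winner is unchanged: still Avon.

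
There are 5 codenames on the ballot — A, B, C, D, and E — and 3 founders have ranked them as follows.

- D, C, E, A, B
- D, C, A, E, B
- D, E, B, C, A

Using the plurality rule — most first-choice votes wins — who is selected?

D

First-place vote totals:
  A: 0
  B: 0
  C: 0
  D: 3
  E: 0
D has the most first-place votes.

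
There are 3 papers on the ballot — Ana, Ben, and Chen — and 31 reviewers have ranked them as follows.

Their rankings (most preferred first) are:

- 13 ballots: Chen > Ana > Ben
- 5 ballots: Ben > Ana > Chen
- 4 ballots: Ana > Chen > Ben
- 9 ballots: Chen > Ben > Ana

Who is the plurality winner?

Chen

First-place vote totals:
  Ana: 4
  Ben: 5
  Chen: 22
Chen has the most first-place votes.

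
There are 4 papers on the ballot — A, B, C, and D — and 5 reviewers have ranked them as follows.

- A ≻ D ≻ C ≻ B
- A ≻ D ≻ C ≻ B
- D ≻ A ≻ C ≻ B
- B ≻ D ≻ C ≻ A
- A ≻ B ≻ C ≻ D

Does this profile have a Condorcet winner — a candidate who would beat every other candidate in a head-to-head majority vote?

Head-to-head results (5 voters total):
A vs B: A wins 4–1.
A vs C: A wins 4–1.
A vs D: A wins 3–2.
B vs C: C wins 3–2.
B vs D: D wins 3–2.
C vs D: D wins 4–1.
A beats each rival — B (4–1), C (4–1), D (3–2) — so A is the Condorcet winner.

Yes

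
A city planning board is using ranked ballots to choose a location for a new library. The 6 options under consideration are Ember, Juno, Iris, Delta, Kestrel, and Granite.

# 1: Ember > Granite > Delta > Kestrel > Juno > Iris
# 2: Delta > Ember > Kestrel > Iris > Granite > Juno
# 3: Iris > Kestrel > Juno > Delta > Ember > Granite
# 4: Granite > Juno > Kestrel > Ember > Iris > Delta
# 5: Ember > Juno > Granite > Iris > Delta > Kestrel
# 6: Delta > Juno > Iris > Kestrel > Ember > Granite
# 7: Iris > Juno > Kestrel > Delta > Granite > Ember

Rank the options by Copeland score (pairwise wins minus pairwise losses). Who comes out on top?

Pairwise results:
  Ember vs Juno: Juno wins 4–3.
  Ember vs Iris: Ember wins 4–3.
  Ember vs Delta: Delta wins 4–3.
  Ember vs Kestrel: Kestrel wins 4–3.
  Ember vs Granite: Ember wins 5–2.
  Juno vs Iris: Juno wins 4–3.
  Juno vs Delta: Juno wins 4–3.
  Juno vs Kestrel: Juno wins 4–3.
  Juno vs Granite: Juno wins 4–3.
  Iris vs Delta: Iris wins 4–3.
  Iris vs Kestrel: Iris wins 4–3.
  Iris vs Granite: Iris wins 4–3.
  Delta vs Kestrel: Delta wins 4–3.
  Delta vs Granite: Delta wins 4–3.
  Kestrel vs Granite: Kestrel wins 4–3.
Copeland scores (wins − losses):
  Ember: 2 − 3 = -1
  Juno: 5 − 0 = 5
  Iris: 3 − 2 = 1
  Delta: 3 − 2 = 1
  Kestrel: 2 − 3 = -1
  Granite: 0 − 5 = -5
Juno has the best Copeland score.

Juno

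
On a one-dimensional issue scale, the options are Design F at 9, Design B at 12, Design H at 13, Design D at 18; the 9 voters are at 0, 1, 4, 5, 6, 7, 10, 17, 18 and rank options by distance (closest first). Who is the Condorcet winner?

With single-peaked preferences on a line, the Condorcet winner is the candidate closest to the median voter.
The median voter (position 6) is closest to Design F at 9.
Check: Design F vs Design D — voters closer to Design F: 7 of 9.

Design F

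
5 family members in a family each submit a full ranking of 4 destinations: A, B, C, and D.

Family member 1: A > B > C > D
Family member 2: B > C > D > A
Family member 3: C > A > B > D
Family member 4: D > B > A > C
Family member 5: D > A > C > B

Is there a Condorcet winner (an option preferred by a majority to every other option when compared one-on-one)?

Head-to-head results (5 voters total):
A vs B: A wins 3–2.
A vs C: A wins 3–2.
A vs D: D wins 3–2.
B vs C: B wins 3–2.
B vs D: B wins 3–2.
C vs D: C wins 3–2.
No candidate beats all others: A beats B beats D beats A, a majority cycle.

No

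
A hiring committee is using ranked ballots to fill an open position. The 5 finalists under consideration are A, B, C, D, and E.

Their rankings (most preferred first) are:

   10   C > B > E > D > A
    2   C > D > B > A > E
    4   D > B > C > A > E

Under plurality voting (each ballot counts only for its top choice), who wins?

C

First-place vote totals:
  A: 0
  B: 0
  C: 12
  D: 4
  E: 0
C has the most first-place votes.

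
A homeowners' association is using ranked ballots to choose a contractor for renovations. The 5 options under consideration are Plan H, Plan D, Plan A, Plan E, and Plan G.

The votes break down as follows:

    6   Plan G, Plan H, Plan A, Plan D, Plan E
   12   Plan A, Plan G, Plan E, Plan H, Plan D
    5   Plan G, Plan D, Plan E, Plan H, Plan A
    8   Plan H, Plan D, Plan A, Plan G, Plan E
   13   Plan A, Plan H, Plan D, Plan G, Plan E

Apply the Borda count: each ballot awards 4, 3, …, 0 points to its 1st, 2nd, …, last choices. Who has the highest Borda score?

Borda scores:
  Plan H: 6·3 + 12·1 + 5·1 + 8·4 + 13·3 = 106
  Plan D: 6·1 + 12·0 + 5·3 + 8·3 + 13·2 = 71
  Plan A: 6·2 + 12·4 + 5·0 + 8·2 + 13·4 = 128
  Plan E: 6·0 + 12·2 + 5·2 + 8·0 + 13·0 = 34
  Plan G: 6·4 + 12·3 + 5·4 + 8·1 + 13·1 = 101
Plan A has the highest total.

Plan A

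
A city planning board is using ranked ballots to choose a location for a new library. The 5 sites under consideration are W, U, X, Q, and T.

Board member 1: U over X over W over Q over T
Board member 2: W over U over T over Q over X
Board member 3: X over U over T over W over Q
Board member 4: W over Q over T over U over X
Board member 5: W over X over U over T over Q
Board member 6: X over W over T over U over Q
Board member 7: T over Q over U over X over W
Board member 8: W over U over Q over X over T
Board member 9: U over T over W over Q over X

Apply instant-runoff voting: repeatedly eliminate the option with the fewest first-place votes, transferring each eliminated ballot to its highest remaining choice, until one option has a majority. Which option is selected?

Round 1: W 4, U 2, X 2, T 1, Q 0. Q has the fewest and is eliminated.
Round 2: W 4, U 2, X 2, T 1. T has the fewest and is eliminated.
Round 3: W 4, U 3, X 2. X has the fewest and is eliminated.
Round 4: W 5, U 4. W has a majority.

W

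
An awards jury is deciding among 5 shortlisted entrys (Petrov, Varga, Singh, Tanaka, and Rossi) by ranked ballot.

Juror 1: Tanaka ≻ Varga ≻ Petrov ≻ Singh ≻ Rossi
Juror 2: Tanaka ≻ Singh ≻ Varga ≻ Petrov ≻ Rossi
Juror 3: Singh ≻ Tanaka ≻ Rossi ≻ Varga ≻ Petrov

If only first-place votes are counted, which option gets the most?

Tanaka

First-place vote totals:
  Petrov: 0
  Varga: 0
  Singh: 1
  Tanaka: 2
  Rossi: 0
Tanaka has the most first-place votes.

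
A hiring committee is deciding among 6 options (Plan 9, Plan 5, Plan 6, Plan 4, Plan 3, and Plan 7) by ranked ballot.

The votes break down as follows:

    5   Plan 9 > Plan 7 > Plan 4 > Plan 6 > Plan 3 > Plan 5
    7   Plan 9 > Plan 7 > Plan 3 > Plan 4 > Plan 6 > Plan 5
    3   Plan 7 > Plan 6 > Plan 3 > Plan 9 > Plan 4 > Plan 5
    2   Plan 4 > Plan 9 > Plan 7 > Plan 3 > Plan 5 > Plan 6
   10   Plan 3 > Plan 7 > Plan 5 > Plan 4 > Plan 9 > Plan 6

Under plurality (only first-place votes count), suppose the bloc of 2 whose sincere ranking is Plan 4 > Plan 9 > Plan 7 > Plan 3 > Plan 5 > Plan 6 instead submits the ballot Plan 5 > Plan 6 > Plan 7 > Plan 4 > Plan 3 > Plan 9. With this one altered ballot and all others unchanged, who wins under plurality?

Plan 9

First-place totals with the altered ballot: Plan 9 12, Plan 5 2, Plan 6 0, Plan 4 0, Plan 3 10, Plan 7 3.
The winner is unchanged: still Plan 9.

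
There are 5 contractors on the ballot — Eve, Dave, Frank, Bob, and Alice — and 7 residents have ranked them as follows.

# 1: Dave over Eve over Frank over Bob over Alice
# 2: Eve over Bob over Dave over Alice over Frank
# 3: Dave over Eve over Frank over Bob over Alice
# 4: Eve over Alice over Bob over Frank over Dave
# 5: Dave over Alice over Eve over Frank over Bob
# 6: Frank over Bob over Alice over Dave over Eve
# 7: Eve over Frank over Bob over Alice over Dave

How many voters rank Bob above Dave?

Ballots ranking Bob above Dave: 4.
Ballots ranking Dave above Bob: 3.
So 4 of 7 voters prefer Bob to Dave.

4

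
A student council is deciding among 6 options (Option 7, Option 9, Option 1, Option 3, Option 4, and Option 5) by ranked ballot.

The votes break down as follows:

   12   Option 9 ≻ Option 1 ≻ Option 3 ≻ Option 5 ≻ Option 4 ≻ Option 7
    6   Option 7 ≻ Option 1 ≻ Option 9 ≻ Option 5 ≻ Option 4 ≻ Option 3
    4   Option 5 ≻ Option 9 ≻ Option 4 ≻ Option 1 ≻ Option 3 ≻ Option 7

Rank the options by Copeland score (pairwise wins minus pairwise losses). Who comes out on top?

Option 9

Pairwise results:
  Option 7 vs Option 9: Option 9 wins 16–6.
  Option 7 vs Option 1: Option 1 wins 16–6.
  Option 7 vs Option 3: Option 3 wins 16–6.
  Option 7 vs Option 4: Option 4 wins 16–6.
  Option 7 vs Option 5: Option 5 wins 16–6.
  Option 9 vs Option 1: Option 9 wins 16–6.
  Option 9 vs Option 3: Option 9 wins 22–0.
  Option 9 vs Option 4: Option 9 wins 22–0.
  Option 9 vs Option 5: Option 9 wins 18–4.
  Option 1 vs Option 3: Option 1 wins 22–0.
  Option 1 vs Option 4: Option 1 wins 18–4.
  Option 1 vs Option 5: Option 1 wins 18–4.
  Option 3 vs Option 4: Option 3 wins 12–10.
  Option 3 vs Option 5: Option 3 wins 12–10.
  Option 4 vs Option 5: Option 5 wins 22–0.
Copeland scores (wins − losses):
  Option 7: 0 − 5 = -5
  Option 9: 5 − 0 = 5
  Option 1: 4 − 1 = 3
  Option 3: 3 − 2 = 1
  Option 4: 1 − 4 = -3
  Option 5: 2 − 3 = -1
Option 9 has the best Copeland score.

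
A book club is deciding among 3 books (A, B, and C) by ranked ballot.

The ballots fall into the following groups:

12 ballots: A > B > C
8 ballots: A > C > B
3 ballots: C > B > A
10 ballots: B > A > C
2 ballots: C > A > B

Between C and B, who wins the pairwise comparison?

Ballots ranking C above B: 8+3+2 = 13.
Ballots ranking B above C: 12+10 = 22.
B wins the head-to-head, 22–13.

B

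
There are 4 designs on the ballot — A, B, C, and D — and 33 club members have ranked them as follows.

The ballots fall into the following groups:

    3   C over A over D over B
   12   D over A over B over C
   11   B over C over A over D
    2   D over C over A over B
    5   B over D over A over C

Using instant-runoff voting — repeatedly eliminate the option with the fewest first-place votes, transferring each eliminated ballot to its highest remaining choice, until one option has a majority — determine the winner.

D

Round 1: B 16, D 14, C 3, A 0. A has the fewest and is eliminated.
Round 2: B 16, D 14, C 3. C has the fewest and is eliminated.
Round 3: D 17, B 16. D has a majority.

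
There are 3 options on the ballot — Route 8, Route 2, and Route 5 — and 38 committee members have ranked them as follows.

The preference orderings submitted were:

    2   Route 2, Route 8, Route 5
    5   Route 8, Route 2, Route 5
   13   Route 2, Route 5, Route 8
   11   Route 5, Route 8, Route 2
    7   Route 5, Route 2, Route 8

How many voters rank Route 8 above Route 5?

Ballots ranking Route 8 above Route 5: 2+5 = 7.
Ballots ranking Route 5 above Route 8: 13+11+7 = 31.
So 7 of 38 voters prefer Route 8 to Route 5.

7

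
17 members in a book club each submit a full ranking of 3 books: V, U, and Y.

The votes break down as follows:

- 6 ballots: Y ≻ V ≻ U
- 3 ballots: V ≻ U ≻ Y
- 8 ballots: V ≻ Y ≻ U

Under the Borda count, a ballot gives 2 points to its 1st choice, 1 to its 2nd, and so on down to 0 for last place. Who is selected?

Borda scores:
  V: 6·1 + 3·2 + 8·2 = 28
  U: 6·0 + 3·1 + 8·0 = 3
  Y: 6·2 + 3·0 + 8·1 = 20
V has the highest total.

V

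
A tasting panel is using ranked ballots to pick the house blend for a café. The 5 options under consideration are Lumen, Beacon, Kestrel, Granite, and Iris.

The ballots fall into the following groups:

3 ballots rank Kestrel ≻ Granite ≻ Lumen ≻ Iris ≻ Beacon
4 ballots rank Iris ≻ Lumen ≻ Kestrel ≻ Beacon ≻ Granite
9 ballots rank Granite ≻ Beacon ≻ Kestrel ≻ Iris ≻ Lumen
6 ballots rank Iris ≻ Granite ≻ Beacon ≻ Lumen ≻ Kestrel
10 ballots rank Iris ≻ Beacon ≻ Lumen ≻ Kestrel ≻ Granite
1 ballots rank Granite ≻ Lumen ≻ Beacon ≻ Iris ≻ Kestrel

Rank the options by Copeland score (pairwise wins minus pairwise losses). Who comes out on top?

Pairwise results:
  Lumen vs Beacon: Beacon wins 25–8.
  Lumen vs Kestrel: Lumen wins 21–12.
  Lumen vs Granite: Granite wins 19–14.
  Lumen vs Iris: Iris wins 29–4.
  Beacon vs Kestrel: Beacon wins 26–7.
  Beacon vs Granite: Granite wins 19–14.
  Beacon vs Iris: Iris wins 23–10.
  Kestrel vs Granite: Kestrel wins 17–16.
  Kestrel vs Iris: Iris wins 21–12.
  Granite vs Iris: Iris wins 20–13.
Copeland scores (wins − losses):
  Lumen: 1 − 3 = -2
  Beacon: 2 − 2 = 0
  Kestrel: 1 − 3 = -2
  Granite: 2 − 2 = 0
  Iris: 4 − 0 = 4
Iris has the best Copeland score.

Iris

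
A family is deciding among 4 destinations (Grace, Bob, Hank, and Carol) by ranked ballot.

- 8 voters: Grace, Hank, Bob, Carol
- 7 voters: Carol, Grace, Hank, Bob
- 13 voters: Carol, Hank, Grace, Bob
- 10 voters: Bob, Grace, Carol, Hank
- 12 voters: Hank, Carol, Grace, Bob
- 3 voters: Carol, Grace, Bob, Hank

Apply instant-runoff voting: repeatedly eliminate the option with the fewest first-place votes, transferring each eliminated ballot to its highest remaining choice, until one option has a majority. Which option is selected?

Round 1: Carol 23, Hank 12, Bob 10, Grace 8. Grace has the fewest and is eliminated.
Round 2: Carol 23, Hank 20, Bob 10. Bob has the fewest and is eliminated.
Round 3: Carol 33, Hank 20. Carol has a majority.

Carol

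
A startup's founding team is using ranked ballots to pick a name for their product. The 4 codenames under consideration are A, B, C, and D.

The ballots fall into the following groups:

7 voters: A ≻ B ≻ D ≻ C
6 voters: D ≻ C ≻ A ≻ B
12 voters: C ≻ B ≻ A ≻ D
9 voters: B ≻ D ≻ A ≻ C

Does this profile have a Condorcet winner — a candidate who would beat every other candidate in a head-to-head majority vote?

Head-to-head results (34 voters total):
A vs B: B wins 21–13.
A vs C: C wins 18–16.
A vs D: A wins 19–15.
B vs C: C wins 18–16.
B vs D: B wins 28–6.
C vs D: D wins 22–12.
No candidate beats all others: A beats D beats C beats A, a majority cycle.

No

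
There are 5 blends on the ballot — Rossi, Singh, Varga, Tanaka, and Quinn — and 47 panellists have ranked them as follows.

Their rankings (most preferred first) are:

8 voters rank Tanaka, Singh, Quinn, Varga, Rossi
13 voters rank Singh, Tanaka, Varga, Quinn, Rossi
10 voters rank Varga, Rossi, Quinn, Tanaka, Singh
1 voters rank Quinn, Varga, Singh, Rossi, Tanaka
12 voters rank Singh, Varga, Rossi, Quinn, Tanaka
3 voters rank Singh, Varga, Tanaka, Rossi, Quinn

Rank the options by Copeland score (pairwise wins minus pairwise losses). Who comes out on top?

Singh

Pairwise results:
  Rossi vs Singh: Singh wins 37–10.
  Rossi vs Varga: Varga wins 47–0.
  Rossi vs Tanaka: Tanaka wins 24–23.
  Rossi vs Quinn: Rossi wins 25–22.
  Singh vs Varga: Singh wins 36–11.
  Singh vs Tanaka: Singh wins 29–18.
  Singh vs Quinn: Singh wins 36–11.
  Varga vs Tanaka: Varga wins 26–21.
  Varga vs Quinn: Varga wins 38–9.
  Tanaka vs Quinn: Tanaka wins 24–23.
Copeland scores (wins − losses):
  Rossi: 1 − 3 = -2
  Singh: 4 − 0 = 4
  Varga: 3 − 1 = 2
  Tanaka: 2 − 2 = 0
  Quinn: 0 − 4 = -4
Singh has the best Copeland score.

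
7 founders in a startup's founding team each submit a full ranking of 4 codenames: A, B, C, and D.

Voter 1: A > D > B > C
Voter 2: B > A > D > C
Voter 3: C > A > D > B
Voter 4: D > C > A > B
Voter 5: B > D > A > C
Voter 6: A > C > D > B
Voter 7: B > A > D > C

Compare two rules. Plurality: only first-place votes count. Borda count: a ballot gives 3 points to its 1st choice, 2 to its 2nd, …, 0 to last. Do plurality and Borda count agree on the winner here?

No

Plurality first-place counts: A 2, B 3, C 1, D 1 → B.
Borda totals: A 14, B 10, C 7, D 11 → A.
The two rules disagree: plurality picks B, Borda picks A.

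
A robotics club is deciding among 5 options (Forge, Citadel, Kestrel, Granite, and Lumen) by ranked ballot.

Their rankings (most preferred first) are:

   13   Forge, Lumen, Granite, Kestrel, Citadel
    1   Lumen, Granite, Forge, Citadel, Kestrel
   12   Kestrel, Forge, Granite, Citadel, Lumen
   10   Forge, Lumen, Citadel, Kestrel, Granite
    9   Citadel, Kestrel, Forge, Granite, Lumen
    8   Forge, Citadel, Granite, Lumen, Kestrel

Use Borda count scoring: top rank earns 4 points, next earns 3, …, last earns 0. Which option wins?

Borda scores:
  Forge: 13·4 + 2 + 12·3 + 10·4 + 9·2 + 8·4 = 180
  Citadel: 13·0 + 1 + 12·1 + 10·2 + 9·4 + 8·3 = 93
  Kestrel: 13·1 + 0 + 12·4 + 10·1 + 9·3 + 8·0 = 98
  Granite: 13·2 + 3 + 12·2 + 10·0 + 9·1 + 8·2 = 78
  Lumen: 13·3 + 4 + 12·0 + 10·3 + 9·0 + 8·1 = 81
Forge has the highest total.

Forge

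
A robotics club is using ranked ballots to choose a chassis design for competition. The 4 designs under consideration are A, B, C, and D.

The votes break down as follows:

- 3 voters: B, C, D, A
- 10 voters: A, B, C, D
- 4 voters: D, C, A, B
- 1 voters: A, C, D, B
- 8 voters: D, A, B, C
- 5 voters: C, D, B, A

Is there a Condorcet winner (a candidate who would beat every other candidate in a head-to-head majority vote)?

No

Head-to-head results (31 voters total):
A vs B: A wins 23–8.
A vs C: A wins 19–12.
A vs D: D wins 20–11.
B vs C: B wins 21–10.
B vs D: D wins 18–13.
C vs D: C wins 19–12.
No candidate beats all others: A beats C beats D beats A, a majority cycle.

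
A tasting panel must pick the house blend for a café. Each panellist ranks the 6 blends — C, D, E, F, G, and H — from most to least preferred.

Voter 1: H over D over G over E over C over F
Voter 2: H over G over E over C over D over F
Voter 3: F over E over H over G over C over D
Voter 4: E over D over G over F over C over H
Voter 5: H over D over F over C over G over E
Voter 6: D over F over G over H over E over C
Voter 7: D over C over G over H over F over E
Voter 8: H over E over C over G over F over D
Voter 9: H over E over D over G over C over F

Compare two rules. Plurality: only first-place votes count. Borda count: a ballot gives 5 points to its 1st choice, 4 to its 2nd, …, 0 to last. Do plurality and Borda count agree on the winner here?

Yes

Plurality first-place counts: C 0, D 2, E 1, F 1, G 0, H 5 → H.
Borda totals: C 15, D 26, E 23, F 16, G 23, H 32 → H.
The two rules agree on H.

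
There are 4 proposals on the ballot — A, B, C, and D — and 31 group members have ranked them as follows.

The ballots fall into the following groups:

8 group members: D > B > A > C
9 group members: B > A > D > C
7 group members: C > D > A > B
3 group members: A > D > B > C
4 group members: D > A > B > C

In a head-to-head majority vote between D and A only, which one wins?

Ballots ranking D above A: 8+7+4 = 19.
Ballots ranking A above D: 9+3 = 12.
D wins the head-to-head, 19–12.

D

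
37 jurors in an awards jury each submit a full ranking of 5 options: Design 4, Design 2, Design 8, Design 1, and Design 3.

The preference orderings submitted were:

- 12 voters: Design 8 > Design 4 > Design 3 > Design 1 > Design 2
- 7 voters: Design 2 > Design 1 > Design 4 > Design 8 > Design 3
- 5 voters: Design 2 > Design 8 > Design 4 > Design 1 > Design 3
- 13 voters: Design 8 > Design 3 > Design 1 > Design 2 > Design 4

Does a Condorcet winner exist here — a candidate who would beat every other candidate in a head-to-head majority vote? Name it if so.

Design 8

Head-to-head results (37 voters total):
Design 4 vs Design 2: Design 2 wins 25–12.
Design 4 vs Design 8: Design 8 wins 30–7.
Design 4 vs Design 1: Design 1 wins 20–17.
Design 4 vs Design 3: Design 4 wins 24–13.
Design 2 vs Design 8: Design 8 wins 25–12.
Design 2 vs Design 1: Design 1 wins 25–12.
Design 2 vs Design 3: Design 3 wins 25–12.
Design 8 vs Design 1: Design 8 wins 30–7.
Design 8 vs Design 3: Design 8 wins 37–0.
Design 1 vs Design 3: Design 3 wins 25–12.
Design 8 beats each rival — Design 4 (30–7), Design 2 (25–12), Design 1 (30–7), Design 3 (37–0) — so Design 8 is the Condorcet winner.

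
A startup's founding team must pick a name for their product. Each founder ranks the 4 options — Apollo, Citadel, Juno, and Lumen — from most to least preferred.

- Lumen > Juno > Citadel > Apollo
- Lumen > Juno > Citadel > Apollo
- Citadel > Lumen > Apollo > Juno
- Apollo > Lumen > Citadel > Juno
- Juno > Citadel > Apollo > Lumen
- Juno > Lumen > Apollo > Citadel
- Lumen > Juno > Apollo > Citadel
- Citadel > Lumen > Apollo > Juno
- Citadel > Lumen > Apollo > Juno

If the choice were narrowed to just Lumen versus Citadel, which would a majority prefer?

Lumen

Ballots ranking Lumen above Citadel: 5.
Ballots ranking Citadel above Lumen: 4.
Lumen wins the head-to-head, 5–4.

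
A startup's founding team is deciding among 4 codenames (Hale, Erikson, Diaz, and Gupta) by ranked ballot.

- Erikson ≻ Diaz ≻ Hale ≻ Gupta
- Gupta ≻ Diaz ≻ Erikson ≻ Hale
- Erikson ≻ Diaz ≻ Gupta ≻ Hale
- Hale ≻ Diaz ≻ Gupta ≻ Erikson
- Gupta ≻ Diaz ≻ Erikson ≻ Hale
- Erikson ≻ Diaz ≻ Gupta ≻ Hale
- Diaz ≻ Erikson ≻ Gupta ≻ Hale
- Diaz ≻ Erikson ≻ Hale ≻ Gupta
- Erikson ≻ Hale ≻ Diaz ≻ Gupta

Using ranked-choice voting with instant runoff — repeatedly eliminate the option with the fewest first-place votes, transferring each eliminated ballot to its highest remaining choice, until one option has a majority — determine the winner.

Diaz

Round 1: Erikson 4, Diaz 2, Gupta 2, Hale 1. Hale has the fewest and is eliminated.
Round 2: Erikson 4, Diaz 3, Gupta 2. Gupta has the fewest and is eliminated.
Round 3: Diaz 5, Erikson 4. Diaz has a majority.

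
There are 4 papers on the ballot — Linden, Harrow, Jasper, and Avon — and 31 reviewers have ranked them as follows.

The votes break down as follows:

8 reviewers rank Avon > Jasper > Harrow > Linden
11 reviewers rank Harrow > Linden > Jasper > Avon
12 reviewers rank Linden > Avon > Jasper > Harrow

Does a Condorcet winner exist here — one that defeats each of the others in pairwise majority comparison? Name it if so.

Head-to-head results (31 voters total):
Linden vs Harrow: Harrow wins 19–12.
Linden vs Jasper: Linden wins 23–8.
Linden vs Avon: Linden wins 23–8.
Harrow vs Jasper: Jasper wins 20–11.
Harrow vs Avon: Avon wins 20–11.
Jasper vs Avon: Avon wins 20–11.
No candidate beats all others: Linden beats Jasper beats Harrow beats Linden, a majority cycle.

There is no Condorcet winner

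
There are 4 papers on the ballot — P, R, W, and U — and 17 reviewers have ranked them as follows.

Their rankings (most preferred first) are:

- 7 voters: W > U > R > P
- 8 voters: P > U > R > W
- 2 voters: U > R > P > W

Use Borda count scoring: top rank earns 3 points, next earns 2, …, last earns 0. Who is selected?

U

Borda scores:
  P: 7·0 + 8·3 + 2·1 = 26
  R: 7·1 + 8·1 + 2·2 = 19
  W: 7·3 + 8·0 + 2·0 = 21
  U: 7·2 + 8·2 + 2·3 = 36
U has the highest total.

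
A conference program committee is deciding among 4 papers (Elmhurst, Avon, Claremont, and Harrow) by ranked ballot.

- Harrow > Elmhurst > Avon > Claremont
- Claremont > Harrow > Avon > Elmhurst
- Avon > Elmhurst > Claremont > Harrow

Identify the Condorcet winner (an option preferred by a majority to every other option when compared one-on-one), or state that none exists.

Head-to-head results (3 voters total):
Elmhurst vs Avon: Avon wins 2–1.
Elmhurst vs Claremont: Elmhurst wins 2–1.
Elmhurst vs Harrow: Harrow wins 2–1.
Avon vs Claremont: Avon wins 2–1.
Avon vs Harrow: Harrow wins 2–1.
Claremont vs Harrow: Claremont wins 2–1.
No candidate beats all others: Elmhurst beats Claremont beats Harrow beats Elmhurst, a majority cycle.

No Condorcet winner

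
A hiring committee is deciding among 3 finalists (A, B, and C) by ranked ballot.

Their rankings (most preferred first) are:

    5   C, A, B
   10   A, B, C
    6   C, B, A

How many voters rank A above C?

10

Ballots ranking A above C: 10.
Ballots ranking C above A: 5+6 = 11.
So 10 of 21 voters prefer A to C.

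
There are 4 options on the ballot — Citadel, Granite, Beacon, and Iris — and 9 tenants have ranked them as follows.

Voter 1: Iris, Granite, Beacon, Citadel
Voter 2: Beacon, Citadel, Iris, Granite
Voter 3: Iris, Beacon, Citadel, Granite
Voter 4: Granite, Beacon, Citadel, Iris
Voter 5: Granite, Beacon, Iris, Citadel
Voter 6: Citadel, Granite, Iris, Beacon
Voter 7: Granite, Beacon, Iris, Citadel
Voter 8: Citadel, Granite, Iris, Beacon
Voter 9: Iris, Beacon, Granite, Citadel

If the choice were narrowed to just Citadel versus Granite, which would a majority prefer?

Ballots ranking Citadel above Granite: 4.
Ballots ranking Granite above Citadel: 5.
Granite wins the head-to-head, 5–4.

Granite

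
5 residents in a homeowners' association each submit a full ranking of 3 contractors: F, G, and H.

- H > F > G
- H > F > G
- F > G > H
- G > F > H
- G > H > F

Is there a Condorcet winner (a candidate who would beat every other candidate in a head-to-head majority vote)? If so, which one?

None — there is no Condorcet winner

Head-to-head results (5 voters total):
F vs G: F wins 3–2.
F vs H: H wins 3–2.
G vs H: G wins 3–2.
No candidate beats all others: F beats G beats H beats F, a majority cycle.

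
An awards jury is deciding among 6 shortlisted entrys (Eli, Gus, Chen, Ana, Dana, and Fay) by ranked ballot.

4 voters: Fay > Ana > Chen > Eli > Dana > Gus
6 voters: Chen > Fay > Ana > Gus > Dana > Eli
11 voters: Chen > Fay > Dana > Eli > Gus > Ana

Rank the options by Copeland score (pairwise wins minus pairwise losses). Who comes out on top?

Chen

Pairwise results:
  Eli vs Gus: Eli wins 15–6.
  Eli vs Chen: Chen wins 21–0.
  Eli vs Ana: Eli wins 11–10.
  Eli vs Dana: Dana wins 17–4.
  Eli vs Fay: Fay wins 21–0.
  Gus vs Chen: Chen wins 21–0.
  Gus vs Ana: Gus wins 11–10.
  Gus vs Dana: Dana wins 15–6.
  Gus vs Fay: Fay wins 21–0.
  Chen vs Ana: Chen wins 17–4.
  Chen vs Dana: Chen wins 21–0.
  Chen vs Fay: Chen wins 17–4.
  Ana vs Dana: Dana wins 11–10.
  Ana vs Fay: Fay wins 21–0.
  Dana vs Fay: Fay wins 21–0.
Copeland scores (wins − losses):
  Eli: 2 − 3 = -1
  Gus: 1 − 4 = -3
  Chen: 5 − 0 = 5
  Ana: 0 − 5 = -5
  Dana: 3 − 2 = 1
  Fay: 4 − 1 = 3
Chen has the best Copeland score.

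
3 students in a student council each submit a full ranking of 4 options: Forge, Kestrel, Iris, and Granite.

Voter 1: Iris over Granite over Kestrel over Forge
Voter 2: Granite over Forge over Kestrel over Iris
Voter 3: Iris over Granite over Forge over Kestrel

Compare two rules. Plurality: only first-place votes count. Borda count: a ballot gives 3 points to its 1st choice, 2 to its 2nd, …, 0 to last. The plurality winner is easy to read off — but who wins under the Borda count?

Granite

Plurality first-place counts: Forge 0, Kestrel 0, Iris 2, Granite 1 → Iris.
Borda totals: Forge 3, Kestrel 2, Iris 6, Granite 7 → Granite.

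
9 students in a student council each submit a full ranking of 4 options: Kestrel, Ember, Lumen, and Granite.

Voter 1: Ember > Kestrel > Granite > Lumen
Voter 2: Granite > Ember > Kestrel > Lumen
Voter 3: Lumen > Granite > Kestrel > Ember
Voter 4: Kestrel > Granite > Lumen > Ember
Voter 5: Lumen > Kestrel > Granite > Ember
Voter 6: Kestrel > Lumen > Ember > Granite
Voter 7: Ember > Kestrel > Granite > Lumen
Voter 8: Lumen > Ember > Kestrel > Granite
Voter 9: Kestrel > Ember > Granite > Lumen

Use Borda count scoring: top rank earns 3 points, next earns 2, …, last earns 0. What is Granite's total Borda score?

Borda scores:
  Kestrel: 2 + 1 + 1 + 3 + 2 + 3 + 2 + 1 + 3 = 18
  Ember: 3 + 2 + 0 + 0 + 0 + 1 + 3 + 2 + 2 = 13
  Lumen: 0 + 0 + 3 + 1 + 3 + 2 + 0 + 3 + 0 = 12
  Granite: 1 + 3 + 2 + 2 + 1 + 0 + 1 + 0 + 1 = 11

11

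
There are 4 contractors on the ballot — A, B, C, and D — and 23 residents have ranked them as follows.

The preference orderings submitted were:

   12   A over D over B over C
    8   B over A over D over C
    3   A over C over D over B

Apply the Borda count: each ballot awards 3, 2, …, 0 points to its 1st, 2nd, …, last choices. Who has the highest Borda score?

A

Borda scores:
  A: 12·3 + 8·2 + 3·3 = 61
  B: 12·1 + 8·3 + 3·0 = 36
  C: 12·0 + 8·0 + 3·2 = 6
  D: 12·2 + 8·1 + 3·1 = 35
A has the highest total.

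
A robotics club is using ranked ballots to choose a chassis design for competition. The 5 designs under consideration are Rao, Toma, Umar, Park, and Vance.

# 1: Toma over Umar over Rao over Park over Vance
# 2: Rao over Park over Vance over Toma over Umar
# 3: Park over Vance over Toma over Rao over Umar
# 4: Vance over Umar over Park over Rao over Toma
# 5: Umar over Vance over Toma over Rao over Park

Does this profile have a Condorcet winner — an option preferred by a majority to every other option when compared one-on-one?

No

Head-to-head results (5 voters total):
Rao vs Toma: Toma wins 3–2.
Rao vs Umar: Umar wins 3–2.
Rao vs Park: Rao wins 3–2.
Rao vs Vance: Vance wins 3–2.
Toma vs Umar: Toma wins 3–2.
Toma vs Park: Park wins 3–2.
Toma vs Vance: Vance wins 4–1.
Umar vs Park: Umar wins 3–2.
Umar vs Vance: Vance wins 3–2.
Park vs Vance: Park wins 3–2.
No candidate beats all others: Rao beats Park beats Toma beats Rao, a majority cycle.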